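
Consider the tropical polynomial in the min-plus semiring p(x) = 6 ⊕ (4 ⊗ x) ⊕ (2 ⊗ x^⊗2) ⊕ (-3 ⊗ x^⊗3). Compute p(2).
p(2) = 3

A tropical monomial a ⊗ x^⊗i evaluates to a + i · x. Evaluating each term at x = 2:
  Term 0 contributes 6 + 0 · 2 = 6
  Term 1 contributes 4 + 1 · 2 = 6
  Term 2 contributes 2 + 2 · 2 = 6
  Term 3 contributes -3 + 3 · 2 = 3
p(2) = ⊕ of these = min[6, 6, 6, 3] = 3.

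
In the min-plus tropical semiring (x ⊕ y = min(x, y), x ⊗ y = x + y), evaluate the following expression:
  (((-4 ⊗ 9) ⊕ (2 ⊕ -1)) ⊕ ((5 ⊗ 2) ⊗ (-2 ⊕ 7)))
(((-4 ⊗ 9) ⊕ (2 ⊕ -1)) ⊕ ((5 ⊗ 2) ⊗ (-2 ⊕ 7))) = -1

Expand innermost to outermost. Recall ⊕ takes the minimum of its arguments and ⊗ takes their sum. Working out the expression (((-4 ⊗ 9) ⊕ (2 ⊕ -1)) ⊕ ((5 ⊗ 2) ⊗ (-2 ⊕ 7))) gives -1.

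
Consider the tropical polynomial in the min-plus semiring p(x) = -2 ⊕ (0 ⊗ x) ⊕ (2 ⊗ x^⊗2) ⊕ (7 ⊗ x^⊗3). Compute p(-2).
p(-2) = -2

A tropical monomial a ⊗ x^⊗i evaluates to a + i · x. Evaluating each term at x = -2:
  Term 0 contributes -2 + 0 · -2 = -2
  Term 1 contributes 0 + 1 · -2 = -2
  Term 2 contributes 2 + 2 · -2 = -2
  Term 3 contributes 7 + 3 · -2 = 1
p(-2) = ⊕ of these = min[-2, -2, -2, 1] = -2.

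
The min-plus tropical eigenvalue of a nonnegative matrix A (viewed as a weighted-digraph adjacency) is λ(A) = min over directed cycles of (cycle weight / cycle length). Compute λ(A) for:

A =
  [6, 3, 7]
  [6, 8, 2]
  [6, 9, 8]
λ(A) = 11/3

Enumerate directed cycles and compute their means (weight / length). Sample:
  cycle 0 → 0: weight = 6, length = 1, mean = 6/1 ≈ 6.000
  cycle 1 → 1: weight = 8, length = 1, mean = 8/1 ≈ 8.000
  cycle 2 → 2: weight = 8, length = 1, mean = 8/1 ≈ 8.000
  cycle 0 → 1 → 0: weight = 9, length = 2, mean = 9/2 ≈ 4.500
  cycle 0 → 2 → 0: weight = 13, length = 2, mean = 13/2 ≈ 6.500
  cycle 1 → 0 → 1: weight = 9, length = 2, mean = 9/2 ≈ 4.500
Minimum mean = 3.667, attained e.g. along the cycle 0 → 1 → 2 → 0 with weight 11 and length 3. So λ(A) = 11/3 = 11/3.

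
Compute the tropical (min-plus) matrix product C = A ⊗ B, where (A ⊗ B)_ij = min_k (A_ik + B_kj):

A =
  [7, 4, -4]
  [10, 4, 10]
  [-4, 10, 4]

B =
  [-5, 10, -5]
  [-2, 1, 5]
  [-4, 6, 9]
A ⊗ B =
  [-8, 2, 2]
  [2, 5, 5]
  [-9, 6, -9]

Apply the min-plus product entry-by-entry:
  C[0][0] = min over k of (A[0][0] + B[0][0] = 7 + -5 = 2, A[0][1] + B[1][0] = 4 + -2 = 2, A[0][2] + B[2][0] = -4 + -4 = -8) = -8 (attained at k = 2)
  C[0][1] = min over k of (A[0][0] + B[0][1] = 7 + 10 = 17, A[0][1] + B[1][1] = 4 + 1 = 5, A[0][2] + B[2][1] = -4 + 6 = 2) = 2 (attained at k = 2)
  C[0][2] = min over k of (A[0][0] + B[0][2] = 7 + -5 = 2, A[0][1] + B[1][2] = 4 + 5 = 9, A[0][2] + B[2][2] = -4 + 9 = 5) = 2 (attained at k = 0)
  C[1][0] = min over k of (A[1][0] + B[0][0] = 10 + -5 = 5, A[1][1] + B[1][0] = 4 + -2 = 2, A[1][2] + B[2][0] = 10 + -4 = 6) = 2 (attained at k = 1)
  C[1][1] = min over k of (A[1][0] + B[0][1] = 10 + 10 = 20, A[1][1] + B[1][1] = 4 + 1 = 5, A[1][2] + B[2][1] = 10 + 6 = 16) = 5 (attained at k = 1)
  C[1][2] = min over k of (A[1][0] + B[0][2] = 10 + -5 = 5, A[1][1] + B[1][2] = 4 + 5 = 9, A[1][2] + B[2][2] = 10 + 9 = 19) = 5 (attained at k = 0)
  C[2][0] = min over k of (A[2][0] + B[0][0] = -4 + -5 = -9, A[2][1] + B[1][0] = 10 + -2 = 8, A[2][2] + B[2][0] = 4 + -4 = 0) = -9 (attained at k = 0)
  C[2][1] = min over k of (A[2][0] + B[0][1] = -4 + 10 = 6, A[2][1] + B[1][1] = 10 + 1 = 11, A[2][2] + B[2][1] = 4 + 6 = 10) = 6 (attained at k = 0)
  C[2][2] = min over k of (A[2][0] + B[0][2] = -4 + -5 = -9, A[2][1] + B[1][2] = 10 + 5 = 15, A[2][2] + B[2][2] = 4 + 9 = 13) = -9 (attained at k = 0)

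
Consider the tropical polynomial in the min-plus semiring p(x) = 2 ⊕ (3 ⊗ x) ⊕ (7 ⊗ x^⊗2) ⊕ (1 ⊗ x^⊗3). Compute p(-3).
p(-3) = -8

A tropical monomial a ⊗ x^⊗i evaluates to a + i · x. Evaluating each term at x = -3:
  Term 0 contributes 2 + 0 · -3 = 2
  Term 1 contributes 3 + 1 · -3 = 0
  Term 2 contributes 7 + 2 · -3 = 1
  Term 3 contributes 1 + 3 · -3 = -8
p(-3) = ⊕ of these = min[2, 0, 1, -8] = -8.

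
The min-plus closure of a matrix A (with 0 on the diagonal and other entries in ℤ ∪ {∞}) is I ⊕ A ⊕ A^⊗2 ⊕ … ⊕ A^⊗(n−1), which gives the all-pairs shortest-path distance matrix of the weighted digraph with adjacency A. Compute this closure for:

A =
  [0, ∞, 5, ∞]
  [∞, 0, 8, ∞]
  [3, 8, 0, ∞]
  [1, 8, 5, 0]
Closure =
  [0, 13, 5, ∞]
  [11, 0, 8, ∞]
  [3, 8, 0, ∞]
  [1, 8, 5, 0]

This is the Floyd-Warshall all-pairs shortest-path computation. For each intermediate vertex k = 0, 1, …, 3, update dist[i][j] ← min(dist[i][j], dist[i][k] + dist[k][j]). The final matrix gives, for each (i, j), the minimum total weight of any directed path from i to j (possibly empty when i = j).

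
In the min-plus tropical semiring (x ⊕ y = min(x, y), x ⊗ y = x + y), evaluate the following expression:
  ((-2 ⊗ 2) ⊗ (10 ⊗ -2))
((-2 ⊗ 2) ⊗ (10 ⊗ -2)) = 8

Expand innermost to outermost. Recall ⊕ takes the minimum of its arguments and ⊗ takes their sum. Working out the expression ((-2 ⊗ 2) ⊗ (10 ⊗ -2)) gives 8.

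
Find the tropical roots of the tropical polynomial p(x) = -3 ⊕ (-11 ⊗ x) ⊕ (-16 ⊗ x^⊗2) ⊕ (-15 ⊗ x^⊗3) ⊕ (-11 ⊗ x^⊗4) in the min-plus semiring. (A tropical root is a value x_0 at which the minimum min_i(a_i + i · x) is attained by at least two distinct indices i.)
Roots: {-4, -1, 5, 8}

Each tropical root is a break point of the lower envelope of the lines y = a_i + i · x (there are 5 lines, with slopes 0, 1, ..., 4). Only the lines that attain the minimum somewhere contribute to roots; other lines are dominated. Here the surviving (envelope) indices are i = 4, i = 3, i = 2, i = 1, i = 0.
Intersections between consecutive envelope lines give the roots: for adjacent envelope indices i < j the intersection is x = (a_i − a_j) / (j − i). Reading off the sorted break points: {-4, -1, 5, 8}.
Verification: at each break x_0, at least two indices attain the minimum of min_i(a_i + i · x_0).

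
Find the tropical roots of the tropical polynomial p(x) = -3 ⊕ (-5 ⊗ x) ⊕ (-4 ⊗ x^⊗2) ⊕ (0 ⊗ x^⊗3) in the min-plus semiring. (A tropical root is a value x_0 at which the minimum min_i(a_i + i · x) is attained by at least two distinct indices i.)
Roots: {-4, -1, 2}

Each tropical root is a break point of the lower envelope of the lines y = a_i + i · x (there are 4 lines, with slopes 0, 1, ..., 3). Only the lines that attain the minimum somewhere contribute to roots; other lines are dominated. Here the surviving (envelope) indices are i = 3, i = 2, i = 1, i = 0.
Intersections between consecutive envelope lines give the roots: for adjacent envelope indices i < j the intersection is x = (a_i − a_j) / (j − i). Reading off the sorted break points: {-4, -1, 2}.
Verification: at each break x_0, at least two indices attain the minimum of min_i(a_i + i · x_0).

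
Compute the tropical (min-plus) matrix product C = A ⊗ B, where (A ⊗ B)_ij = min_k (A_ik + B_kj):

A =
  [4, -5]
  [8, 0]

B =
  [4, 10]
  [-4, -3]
A ⊗ B =
  [-9, -8]
  [-4, -3]

Apply the min-plus product entry-by-entry:
  C[0][0] = min over k of (A[0][0] + B[0][0] = 4 + 4 = 8, A[0][1] + B[1][0] = -5 + -4 = -9) = -9 (attained at k = 1)
  C[0][1] = min over k of (A[0][0] + B[0][1] = 4 + 10 = 14, A[0][1] + B[1][1] = -5 + -3 = -8) = -8 (attained at k = 1)
  C[1][0] = min over k of (A[1][0] + B[0][0] = 8 + 4 = 12, A[1][1] + B[1][0] = 0 + -4 = -4) = -4 (attained at k = 1)
  C[1][1] = min over k of (A[1][0] + B[0][1] = 8 + 10 = 18, A[1][1] + B[1][1] = 0 + -3 = -3) = -3 (attained at k = 1)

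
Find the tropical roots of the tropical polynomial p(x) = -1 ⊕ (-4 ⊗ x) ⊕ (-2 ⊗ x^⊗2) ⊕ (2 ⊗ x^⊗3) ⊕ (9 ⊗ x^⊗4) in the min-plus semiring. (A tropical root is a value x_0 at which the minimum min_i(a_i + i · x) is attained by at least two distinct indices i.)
Roots: {-7, -4, -2, 3}

Each tropical root is a break point of the lower envelope of the lines y = a_i + i · x (there are 5 lines, with slopes 0, 1, ..., 4). Only the lines that attain the minimum somewhere contribute to roots; other lines are dominated. Here the surviving (envelope) indices are i = 4, i = 3, i = 2, i = 1, i = 0.
Intersections between consecutive envelope lines give the roots: for adjacent envelope indices i < j the intersection is x = (a_i − a_j) / (j − i). Reading off the sorted break points: {-7, -4, -2, 3}.
Verification: at each break x_0, at least two indices attain the minimum of min_i(a_i + i · x_0).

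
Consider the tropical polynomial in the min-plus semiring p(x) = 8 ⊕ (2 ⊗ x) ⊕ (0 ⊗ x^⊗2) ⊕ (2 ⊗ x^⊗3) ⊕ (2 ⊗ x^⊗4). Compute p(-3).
p(-3) = -10

A tropical monomial a ⊗ x^⊗i evaluates to a + i · x. Evaluating each term at x = -3:
  Term 0 contributes 8 + 0 · -3 = 8
  Term 1 contributes 2 + 1 · -3 = -1
  Term 2 contributes 0 + 2 · -3 = -6
  Term 3 contributes 2 + 3 · -3 = -7
  Term 4 contributes 2 + 4 · -3 = -10
p(-3) = ⊕ of these = min[8, -1, -6, -7, -10] = -10.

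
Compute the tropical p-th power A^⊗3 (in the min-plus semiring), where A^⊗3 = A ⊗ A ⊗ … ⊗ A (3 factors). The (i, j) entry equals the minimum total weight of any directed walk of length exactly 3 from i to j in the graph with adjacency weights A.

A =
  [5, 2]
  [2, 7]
A^⊗3 =
  [9, 6]
  [6, 9]

Each entry (A^⊗3)_ij equals the minimum over all length-3 walks i = v_0 → v_1 → … → v_3 = j of Σ_t A[v_t][v_{t+1}]. For example, for (i, j) = (0, 1) we minimise over 4 possible intermediate vertex sequences; the minimum is 6, attained along the walk 0 → 1 → 0 → 1.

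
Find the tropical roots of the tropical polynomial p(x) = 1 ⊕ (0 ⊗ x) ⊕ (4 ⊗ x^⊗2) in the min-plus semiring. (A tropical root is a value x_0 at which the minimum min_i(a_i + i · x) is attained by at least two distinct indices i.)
Roots: {-4, 1}

Each tropical root is a break point of the lower envelope of the lines y = a_i + i · x (there are 3 lines, with slopes 0, 1, ..., 2). Only the lines that attain the minimum somewhere contribute to roots; other lines are dominated. Here the surviving (envelope) indices are i = 2, i = 1, i = 0.
Intersections between consecutive envelope lines give the roots: for adjacent envelope indices i < j the intersection is x = (a_i − a_j) / (j − i). Reading off the sorted break points: {-4, 1}.
Verification: at each break x_0, at least two indices attain the minimum of min_i(a_i + i · x_0).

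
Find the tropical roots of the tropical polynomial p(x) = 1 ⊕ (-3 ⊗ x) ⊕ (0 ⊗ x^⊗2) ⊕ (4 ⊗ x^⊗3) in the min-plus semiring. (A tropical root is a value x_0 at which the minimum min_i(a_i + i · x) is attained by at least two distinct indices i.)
Roots: {-4, -3, 4}

Each tropical root is a break point of the lower envelope of the lines y = a_i + i · x (there are 4 lines, with slopes 0, 1, ..., 3). Only the lines that attain the minimum somewhere contribute to roots; other lines are dominated. Here the surviving (envelope) indices are i = 3, i = 2, i = 1, i = 0.
Intersections between consecutive envelope lines give the roots: for adjacent envelope indices i < j the intersection is x = (a_i − a_j) / (j − i). Reading off the sorted break points: {-4, -3, 4}.
Verification: at each break x_0, at least two indices attain the minimum of min_i(a_i + i · x_0).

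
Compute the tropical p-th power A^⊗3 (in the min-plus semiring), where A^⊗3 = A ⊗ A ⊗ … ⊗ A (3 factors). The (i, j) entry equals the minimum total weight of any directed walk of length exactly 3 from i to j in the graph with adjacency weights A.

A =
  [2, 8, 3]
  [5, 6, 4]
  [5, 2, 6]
A^⊗3 =
  [6, 7, 7]
  [9, 10, 10]
  [9, 8, 10]

Each entry (A^⊗3)_ij equals the minimum over all length-3 walks i = v_0 → v_1 → … → v_3 = j of Σ_t A[v_t][v_{t+1}]. For example, for (i, j) = (0, 2) we minimise over 9 possible intermediate vertex sequences; the minimum is 7, attained along the walk 0 → 0 → 0 → 2.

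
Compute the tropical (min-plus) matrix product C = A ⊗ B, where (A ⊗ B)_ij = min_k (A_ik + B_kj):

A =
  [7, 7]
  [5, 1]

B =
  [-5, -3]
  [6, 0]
A ⊗ B =
  [2, 4]
  [0, 1]

Apply the min-plus product entry-by-entry:
  C[0][0] = min over k of (A[0][0] + B[0][0] = 7 + -5 = 2, A[0][1] + B[1][0] = 7 + 6 = 13) = 2 (attained at k = 0)
  C[0][1] = min over k of (A[0][0] + B[0][1] = 7 + -3 = 4, A[0][1] + B[1][1] = 7 + 0 = 7) = 4 (attained at k = 0)
  C[1][0] = min over k of (A[1][0] + B[0][0] = 5 + -5 = 0, A[1][1] + B[1][0] = 1 + 6 = 7) = 0 (attained at k = 0)
  C[1][1] = min over k of (A[1][0] + B[0][1] = 5 + -3 = 2, A[1][1] + B[1][1] = 1 + 0 = 1) = 1 (attained at k = 1)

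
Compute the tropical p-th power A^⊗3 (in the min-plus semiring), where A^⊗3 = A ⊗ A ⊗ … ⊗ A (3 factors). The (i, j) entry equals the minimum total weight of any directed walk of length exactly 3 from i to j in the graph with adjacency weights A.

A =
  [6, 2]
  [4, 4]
A^⊗3 =
  [10, 8]
  [10, 10]

Each entry (A^⊗3)_ij equals the minimum over all length-3 walks i = v_0 → v_1 → … → v_3 = j of Σ_t A[v_t][v_{t+1}]. For example, for (i, j) = (0, 1) we minimise over 4 possible intermediate vertex sequences; the minimum is 8, attained along the walk 0 → 1 → 0 → 1.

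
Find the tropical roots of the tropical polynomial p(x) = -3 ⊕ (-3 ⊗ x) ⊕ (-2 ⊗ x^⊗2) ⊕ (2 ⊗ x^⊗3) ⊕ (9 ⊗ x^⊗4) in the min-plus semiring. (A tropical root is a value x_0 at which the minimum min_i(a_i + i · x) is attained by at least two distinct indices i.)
Roots: {-7, -4, -1, 0}

Each tropical root is a break point of the lower envelope of the lines y = a_i + i · x (there are 5 lines, with slopes 0, 1, ..., 4). Only the lines that attain the minimum somewhere contribute to roots; other lines are dominated. Here the surviving (envelope) indices are i = 4, i = 3, i = 2, i = 1, i = 0.
Intersections between consecutive envelope lines give the roots: for adjacent envelope indices i < j the intersection is x = (a_i − a_j) / (j − i). Reading off the sorted break points: {-7, -4, -1, 0}.
Verification: at each break x_0, at least two indices attain the minimum of min_i(a_i + i · x_0).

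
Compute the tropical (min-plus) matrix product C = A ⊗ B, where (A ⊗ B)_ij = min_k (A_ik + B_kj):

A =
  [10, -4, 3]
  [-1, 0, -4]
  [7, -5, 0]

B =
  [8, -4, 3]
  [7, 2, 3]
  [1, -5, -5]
A ⊗ B =
  [3, -2, -2]
  [-3, -9, -9]
  [1, -5, -5]

Apply the min-plus product entry-by-entry:
  C[0][0] = min over k of (A[0][0] + B[0][0] = 10 + 8 = 18, A[0][1] + B[1][0] = -4 + 7 = 3, A[0][2] + B[2][0] = 3 + 1 = 4) = 3 (attained at k = 1)
  C[0][1] = min over k of (A[0][0] + B[0][1] = 10 + -4 = 6, A[0][1] + B[1][1] = -4 + 2 = -2, A[0][2] + B[2][1] = 3 + -5 = -2) = -2 (attained at k = 1)
  C[0][2] = min over k of (A[0][0] + B[0][2] = 10 + 3 = 13, A[0][1] + B[1][2] = -4 + 3 = -1, A[0][2] + B[2][2] = 3 + -5 = -2) = -2 (attained at k = 2)
  C[1][0] = min over k of (A[1][0] + B[0][0] = -1 + 8 = 7, A[1][1] + B[1][0] = 0 + 7 = 7, A[1][2] + B[2][0] = -4 + 1 = -3) = -3 (attained at k = 2)
  C[1][1] = min over k of (A[1][0] + B[0][1] = -1 + -4 = -5, A[1][1] + B[1][1] = 0 + 2 = 2, A[1][2] + B[2][1] = -4 + -5 = -9) = -9 (attained at k = 2)
  C[1][2] = min over k of (A[1][0] + B[0][2] = -1 + 3 = 2, A[1][1] + B[1][2] = 0 + 3 = 3, A[1][2] + B[2][2] = -4 + -5 = -9) = -9 (attained at k = 2)
  C[2][0] = min over k of (A[2][0] + B[0][0] = 7 + 8 = 15, A[2][1] + B[1][0] = -5 + 7 = 2, A[2][2] + B[2][0] = 0 + 1 = 1) = 1 (attained at k = 2)
  C[2][1] = min over k of (A[2][0] + B[0][1] = 7 + -4 = 3, A[2][1] + B[1][1] = -5 + 2 = -3, A[2][2] + B[2][1] = 0 + -5 = -5) = -5 (attained at k = 2)
  C[2][2] = min over k of (A[2][0] + B[0][2] = 7 + 3 = 10, A[2][1] + B[1][2] = -5 + 3 = -2, A[2][2] + B[2][2] = 0 + -5 = -5) = -5 (attained at k = 2)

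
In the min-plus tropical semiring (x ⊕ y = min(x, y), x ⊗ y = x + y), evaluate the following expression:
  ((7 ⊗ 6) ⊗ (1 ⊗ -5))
((7 ⊗ 6) ⊗ (1 ⊗ -5)) = 9

Expand innermost to outermost. Recall ⊕ takes the minimum of its arguments and ⊗ takes their sum. Working out the expression ((7 ⊗ 6) ⊗ (1 ⊗ -5)) gives 9.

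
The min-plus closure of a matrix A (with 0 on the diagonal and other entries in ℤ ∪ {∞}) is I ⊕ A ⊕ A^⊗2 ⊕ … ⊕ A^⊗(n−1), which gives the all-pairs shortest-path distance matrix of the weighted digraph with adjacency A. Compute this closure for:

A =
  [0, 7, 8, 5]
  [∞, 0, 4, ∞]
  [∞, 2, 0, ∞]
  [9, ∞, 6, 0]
Closure =
  [0, 7, 8, 5]
  [∞, 0, 4, ∞]
  [∞, 2, 0, ∞]
  [9, 8, 6, 0]

This is the Floyd-Warshall all-pairs shortest-path computation. For each intermediate vertex k = 0, 1, …, 3, update dist[i][j] ← min(dist[i][j], dist[i][k] + dist[k][j]). The final matrix gives, for each (i, j), the minimum total weight of any directed path from i to j (possibly empty when i = j).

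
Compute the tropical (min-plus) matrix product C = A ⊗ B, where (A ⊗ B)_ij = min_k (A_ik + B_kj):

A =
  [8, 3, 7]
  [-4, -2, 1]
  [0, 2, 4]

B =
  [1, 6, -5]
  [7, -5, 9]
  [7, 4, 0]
A ⊗ B =
  [9, -2, 3]
  [-3, -7, -9]
  [1, -3, -5]

Apply the min-plus product entry-by-entry:
  C[0][0] = min over k of (A[0][0] + B[0][0] = 8 + 1 = 9, A[0][1] + B[1][0] = 3 + 7 = 10, A[0][2] + B[2][0] = 7 + 7 = 14) = 9 (attained at k = 0)
  C[0][1] = min over k of (A[0][0] + B[0][1] = 8 + 6 = 14, A[0][1] + B[1][1] = 3 + -5 = -2, A[0][2] + B[2][1] = 7 + 4 = 11) = -2 (attained at k = 1)
  C[0][2] = min over k of (A[0][0] + B[0][2] = 8 + -5 = 3, A[0][1] + B[1][2] = 3 + 9 = 12, A[0][2] + B[2][2] = 7 + 0 = 7) = 3 (attained at k = 0)
  C[1][0] = min over k of (A[1][0] + B[0][0] = -4 + 1 = -3, A[1][1] + B[1][0] = -2 + 7 = 5, A[1][2] + B[2][0] = 1 + 7 = 8) = -3 (attained at k = 0)
  C[1][1] = min over k of (A[1][0] + B[0][1] = -4 + 6 = 2, A[1][1] + B[1][1] = -2 + -5 = -7, A[1][2] + B[2][1] = 1 + 4 = 5) = -7 (attained at k = 1)
  C[1][2] = min over k of (A[1][0] + B[0][2] = -4 + -5 = -9, A[1][1] + B[1][2] = -2 + 9 = 7, A[1][2] + B[2][2] = 1 + 0 = 1) = -9 (attained at k = 0)
  C[2][0] = min over k of (A[2][0] + B[0][0] = 0 + 1 = 1, A[2][1] + B[1][0] = 2 + 7 = 9, A[2][2] + B[2][0] = 4 + 7 = 11) = 1 (attained at k = 0)
  C[2][1] = min over k of (A[2][0] + B[0][1] = 0 + 6 = 6, A[2][1] + B[1][1] = 2 + -5 = -3, A[2][2] + B[2][1] = 4 + 4 = 8) = -3 (attained at k = 1)
  C[2][2] = min over k of (A[2][0] + B[0][2] = 0 + -5 = -5, A[2][1] + B[1][2] = 2 + 9 = 11, A[2][2] + B[2][2] = 4 + 0 = 4) = -5 (attained at k = 0)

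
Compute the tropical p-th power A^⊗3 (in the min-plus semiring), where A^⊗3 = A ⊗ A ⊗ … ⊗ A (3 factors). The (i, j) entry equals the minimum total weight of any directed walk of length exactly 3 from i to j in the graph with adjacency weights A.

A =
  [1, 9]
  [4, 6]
A^⊗3 =
  [3, 11]
  [6, 14]

Each entry (A^⊗3)_ij equals the minimum over all length-3 walks i = v_0 → v_1 → … → v_3 = j of Σ_t A[v_t][v_{t+1}]. For example, for (i, j) = (0, 1) we minimise over 4 possible intermediate vertex sequences; the minimum is 11, attained along the walk 0 → 0 → 0 → 1.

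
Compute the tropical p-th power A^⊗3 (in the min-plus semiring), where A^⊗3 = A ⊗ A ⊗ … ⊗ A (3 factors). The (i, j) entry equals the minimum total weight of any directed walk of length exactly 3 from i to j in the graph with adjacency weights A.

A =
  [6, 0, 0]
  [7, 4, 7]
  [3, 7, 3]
A^⊗3 =
  [6, 3, 3]
  [10, 10, 10]
  [6, 6, 6]

Each entry (A^⊗3)_ij equals the minimum over all length-3 walks i = v_0 → v_1 → … → v_3 = j of Σ_t A[v_t][v_{t+1}]. For example, for (i, j) = (0, 2) we minimise over 9 possible intermediate vertex sequences; the minimum is 3, attained along the walk 0 → 2 → 0 → 2.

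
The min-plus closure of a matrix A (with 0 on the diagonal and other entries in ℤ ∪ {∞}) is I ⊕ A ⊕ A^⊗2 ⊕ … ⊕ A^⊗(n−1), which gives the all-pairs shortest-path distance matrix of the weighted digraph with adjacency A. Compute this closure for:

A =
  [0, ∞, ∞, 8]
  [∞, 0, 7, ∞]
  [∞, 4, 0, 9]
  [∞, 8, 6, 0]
Closure =
  [0, 16, 14, 8]
  [∞, 0, 7, 16]
  [∞, 4, 0, 9]
  [∞, 8, 6, 0]

This is the Floyd-Warshall all-pairs shortest-path computation. For each intermediate vertex k = 0, 1, …, 3, update dist[i][j] ← min(dist[i][j], dist[i][k] + dist[k][j]). The final matrix gives, for each (i, j), the minimum total weight of any directed path from i to j (possibly empty when i = j).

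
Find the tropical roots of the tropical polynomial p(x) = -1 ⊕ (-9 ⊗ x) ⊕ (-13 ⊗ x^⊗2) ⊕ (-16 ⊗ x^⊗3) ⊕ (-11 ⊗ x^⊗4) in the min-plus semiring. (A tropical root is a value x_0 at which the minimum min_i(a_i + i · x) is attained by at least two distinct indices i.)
Roots: {-5, 3, 4, 8}

Each tropical root is a break point of the lower envelope of the lines y = a_i + i · x (there are 5 lines, with slopes 0, 1, ..., 4). Only the lines that attain the minimum somewhere contribute to roots; other lines are dominated. Here the surviving (envelope) indices are i = 4, i = 3, i = 2, i = 1, i = 0.
Intersections between consecutive envelope lines give the roots: for adjacent envelope indices i < j the intersection is x = (a_i − a_j) / (j − i). Reading off the sorted break points: {-5, 3, 4, 8}.
Verification: at each break x_0, at least two indices attain the minimum of min_i(a_i + i · x_0).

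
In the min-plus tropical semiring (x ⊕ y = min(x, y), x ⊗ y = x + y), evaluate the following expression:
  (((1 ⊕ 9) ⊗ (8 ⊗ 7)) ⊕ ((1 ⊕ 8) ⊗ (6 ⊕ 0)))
(((1 ⊕ 9) ⊗ (8 ⊗ 7)) ⊕ ((1 ⊕ 8) ⊗ (6 ⊕ 0))) = 1

Expand innermost to outermost. Recall ⊕ takes the minimum of its arguments and ⊗ takes their sum. Working out the expression (((1 ⊕ 9) ⊗ (8 ⊗ 7)) ⊕ ((1 ⊕ 8) ⊗ (6 ⊕ 0))) gives 1.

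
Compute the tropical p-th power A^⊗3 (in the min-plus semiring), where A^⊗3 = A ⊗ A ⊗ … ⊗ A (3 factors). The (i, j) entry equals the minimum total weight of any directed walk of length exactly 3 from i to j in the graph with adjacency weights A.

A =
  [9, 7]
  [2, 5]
A^⊗3 =
  [14, 16]
  [11, 14]

Each entry (A^⊗3)_ij equals the minimum over all length-3 walks i = v_0 → v_1 → … → v_3 = j of Σ_t A[v_t][v_{t+1}]. For example, for (i, j) = (0, 1) we minimise over 4 possible intermediate vertex sequences; the minimum is 16, attained along the walk 0 → 1 → 0 → 1.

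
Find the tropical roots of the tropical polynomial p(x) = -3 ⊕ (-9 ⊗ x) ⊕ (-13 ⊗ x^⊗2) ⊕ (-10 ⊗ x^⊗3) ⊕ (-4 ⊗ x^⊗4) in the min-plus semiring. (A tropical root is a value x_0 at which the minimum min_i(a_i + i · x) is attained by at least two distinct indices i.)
Roots: {-6, -3, 4, 6}

Each tropical root is a break point of the lower envelope of the lines y = a_i + i · x (there are 5 lines, with slopes 0, 1, ..., 4). Only the lines that attain the minimum somewhere contribute to roots; other lines are dominated. Here the surviving (envelope) indices are i = 4, i = 3, i = 2, i = 1, i = 0.
Intersections between consecutive envelope lines give the roots: for adjacent envelope indices i < j the intersection is x = (a_i − a_j) / (j − i). Reading off the sorted break points: {-6, -3, 4, 6}.
Verification: at each break x_0, at least two indices attain the minimum of min_i(a_i + i · x_0).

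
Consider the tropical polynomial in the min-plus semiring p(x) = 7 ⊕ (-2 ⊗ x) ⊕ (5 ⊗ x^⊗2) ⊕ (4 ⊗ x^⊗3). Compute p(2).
p(2) = 0

A tropical monomial a ⊗ x^⊗i evaluates to a + i · x. Evaluating each term at x = 2:
  Term 0 contributes 7 + 0 · 2 = 7
  Term 1 contributes -2 + 1 · 2 = 0
  Term 2 contributes 5 + 2 · 2 = 9
  Term 3 contributes 4 + 3 · 2 = 10
p(2) = ⊕ of these = min[7, 0, 9, 10] = 0.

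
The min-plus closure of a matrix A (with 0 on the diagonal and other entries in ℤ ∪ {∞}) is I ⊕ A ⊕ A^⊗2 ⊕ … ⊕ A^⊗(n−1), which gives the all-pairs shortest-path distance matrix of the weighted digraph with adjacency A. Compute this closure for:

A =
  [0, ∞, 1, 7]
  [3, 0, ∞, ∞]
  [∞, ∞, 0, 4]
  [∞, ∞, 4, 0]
Closure =
  [0, ∞, 1, 5]
  [3, 0, 4, 8]
  [∞, ∞, 0, 4]
  [∞, ∞, 4, 0]

This is the Floyd-Warshall all-pairs shortest-path computation. For each intermediate vertex k = 0, 1, …, 3, update dist[i][j] ← min(dist[i][j], dist[i][k] + dist[k][j]). The final matrix gives, for each (i, j), the minimum total weight of any directed path from i to j (possibly empty when i = j).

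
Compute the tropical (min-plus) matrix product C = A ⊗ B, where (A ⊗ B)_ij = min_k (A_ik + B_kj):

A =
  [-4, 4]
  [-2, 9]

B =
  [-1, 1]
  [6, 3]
A ⊗ B =
  [-5, -3]
  [-3, -1]

Apply the min-plus product entry-by-entry:
  C[0][0] = min over k of (A[0][0] + B[0][0] = -4 + -1 = -5, A[0][1] + B[1][0] = 4 + 6 = 10) = -5 (attained at k = 0)
  C[0][1] = min over k of (A[0][0] + B[0][1] = -4 + 1 = -3, A[0][1] + B[1][1] = 4 + 3 = 7) = -3 (attained at k = 0)
  C[1][0] = min over k of (A[1][0] + B[0][0] = -2 + -1 = -3, A[1][1] + B[1][0] = 9 + 6 = 15) = -3 (attained at k = 0)
  C[1][1] = min over k of (A[1][0] + B[0][1] = -2 + 1 = -1, A[1][1] + B[1][1] = 9 + 3 = 12) = -1 (attained at k = 0)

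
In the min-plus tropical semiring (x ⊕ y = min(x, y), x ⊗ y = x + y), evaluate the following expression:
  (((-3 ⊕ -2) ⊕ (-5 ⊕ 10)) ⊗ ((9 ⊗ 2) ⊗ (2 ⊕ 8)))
(((-3 ⊕ -2) ⊕ (-5 ⊕ 10)) ⊗ ((9 ⊗ 2) ⊗ (2 ⊕ 8))) = 8

Expand innermost to outermost. Recall ⊕ takes the minimum of its arguments and ⊗ takes their sum. Working out the expression (((-3 ⊕ -2) ⊕ (-5 ⊕ 10)) ⊗ ((9 ⊗ 2) ⊗ (2 ⊕ 8))) gives 8.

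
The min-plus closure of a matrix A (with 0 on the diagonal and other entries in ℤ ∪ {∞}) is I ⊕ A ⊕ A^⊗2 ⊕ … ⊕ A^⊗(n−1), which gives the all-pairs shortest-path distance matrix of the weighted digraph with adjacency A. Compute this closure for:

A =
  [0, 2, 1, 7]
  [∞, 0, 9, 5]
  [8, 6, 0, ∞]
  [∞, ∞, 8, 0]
Closure =
  [0, 2, 1, 7]
  [17, 0, 9, 5]
  [8, 6, 0, 11]
  [16, 14, 8, 0]

This is the Floyd-Warshall all-pairs shortest-path computation. For each intermediate vertex k = 0, 1, …, 3, update dist[i][j] ← min(dist[i][j], dist[i][k] + dist[k][j]). The final matrix gives, for each (i, j), the minimum total weight of any directed path from i to j (possibly empty when i = j).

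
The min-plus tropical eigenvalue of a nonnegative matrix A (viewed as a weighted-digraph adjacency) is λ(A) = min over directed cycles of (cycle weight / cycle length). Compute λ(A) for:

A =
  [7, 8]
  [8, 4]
λ(A) = 4

Enumerate directed cycles and compute their means (weight / length). Sample:
  cycle 0 → 0: weight = 7, length = 1, mean = 7/1 ≈ 7.000
  cycle 1 → 1: weight = 4, length = 1, mean = 4/1 ≈ 4.000
  cycle 0 → 1 → 0: weight = 16, length = 2, mean = 16/2 ≈ 8.000
  cycle 1 → 0 → 1: weight = 16, length = 2, mean = 16/2 ≈ 8.000
Minimum mean = 4.000, attained e.g. along the cycle 1 → 1 with weight 4 and length 1. So λ(A) = 4/1 = 4.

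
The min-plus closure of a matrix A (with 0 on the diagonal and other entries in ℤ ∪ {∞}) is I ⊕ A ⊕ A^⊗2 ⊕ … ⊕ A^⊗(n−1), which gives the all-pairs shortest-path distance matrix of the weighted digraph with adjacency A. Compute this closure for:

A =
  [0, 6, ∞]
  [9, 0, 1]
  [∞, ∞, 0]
Closure =
  [0, 6, 7]
  [9, 0, 1]
  [∞, ∞, 0]

This is the Floyd-Warshall all-pairs shortest-path computation. For each intermediate vertex k = 0, 1, …, 2, update dist[i][j] ← min(dist[i][j], dist[i][k] + dist[k][j]). The final matrix gives, for each (i, j), the minimum total weight of any directed path from i to j (possibly empty when i = j).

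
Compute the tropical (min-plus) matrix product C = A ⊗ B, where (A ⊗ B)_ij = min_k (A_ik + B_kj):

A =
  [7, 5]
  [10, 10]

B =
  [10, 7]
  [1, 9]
A ⊗ B =
  [6, 14]
  [11, 17]

Apply the min-plus product entry-by-entry:
  C[0][0] = min over k of (A[0][0] + B[0][0] = 7 + 10 = 17, A[0][1] + B[1][0] = 5 + 1 = 6) = 6 (attained at k = 1)
  C[0][1] = min over k of (A[0][0] + B[0][1] = 7 + 7 = 14, A[0][1] + B[1][1] = 5 + 9 = 14) = 14 (attained at k = 0)
  C[1][0] = min over k of (A[1][0] + B[0][0] = 10 + 10 = 20, A[1][1] + B[1][0] = 10 + 1 = 11) = 11 (attained at k = 1)
  C[1][1] = min over k of (A[1][0] + B[0][1] = 10 + 7 = 17, A[1][1] + B[1][1] = 10 + 9 = 19) = 17 (attained at k = 0)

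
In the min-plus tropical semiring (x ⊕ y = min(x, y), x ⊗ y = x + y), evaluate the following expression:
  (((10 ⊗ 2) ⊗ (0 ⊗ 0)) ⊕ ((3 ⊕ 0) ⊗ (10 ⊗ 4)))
(((10 ⊗ 2) ⊗ (0 ⊗ 0)) ⊕ ((3 ⊕ 0) ⊗ (10 ⊗ 4))) = 12

Expand innermost to outermost. Recall ⊕ takes the minimum of its arguments and ⊗ takes their sum. Working out the expression (((10 ⊗ 2) ⊗ (0 ⊗ 0)) ⊕ ((3 ⊕ 0) ⊗ (10 ⊗ 4))) gives 12.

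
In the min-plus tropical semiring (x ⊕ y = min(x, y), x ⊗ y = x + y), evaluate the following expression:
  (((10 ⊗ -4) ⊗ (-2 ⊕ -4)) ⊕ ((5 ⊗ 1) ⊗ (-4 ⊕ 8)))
(((10 ⊗ -4) ⊗ (-2 ⊕ -4)) ⊕ ((5 ⊗ 1) ⊗ (-4 ⊕ 8))) = 2

Expand innermost to outermost. Recall ⊕ takes the minimum of its arguments and ⊗ takes their sum. Working out the expression (((10 ⊗ -4) ⊗ (-2 ⊕ -4)) ⊕ ((5 ⊗ 1) ⊗ (-4 ⊕ 8))) gives 2.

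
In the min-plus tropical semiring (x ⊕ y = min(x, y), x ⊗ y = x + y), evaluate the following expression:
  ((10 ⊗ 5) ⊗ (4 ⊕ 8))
((10 ⊗ 5) ⊗ (4 ⊕ 8)) = 19

Expand innermost to outermost. Recall ⊕ takes the minimum of its arguments and ⊗ takes their sum. Working out the expression ((10 ⊗ 5) ⊗ (4 ⊕ 8)) gives 19.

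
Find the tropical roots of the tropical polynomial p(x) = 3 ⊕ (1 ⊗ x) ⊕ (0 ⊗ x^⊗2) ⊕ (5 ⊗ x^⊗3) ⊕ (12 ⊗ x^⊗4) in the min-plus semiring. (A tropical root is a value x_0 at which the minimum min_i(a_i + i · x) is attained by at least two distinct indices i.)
Roots: {-7, -5, 1, 2}

Each tropical root is a break point of the lower envelope of the lines y = a_i + i · x (there are 5 lines, with slopes 0, 1, ..., 4). Only the lines that attain the minimum somewhere contribute to roots; other lines are dominated. Here the surviving (envelope) indices are i = 4, i = 3, i = 2, i = 1, i = 0.
Intersections between consecutive envelope lines give the roots: for adjacent envelope indices i < j the intersection is x = (a_i − a_j) / (j − i). Reading off the sorted break points: {-7, -5, 1, 2}.
Verification: at each break x_0, at least two indices attain the minimum of min_i(a_i + i · x_0).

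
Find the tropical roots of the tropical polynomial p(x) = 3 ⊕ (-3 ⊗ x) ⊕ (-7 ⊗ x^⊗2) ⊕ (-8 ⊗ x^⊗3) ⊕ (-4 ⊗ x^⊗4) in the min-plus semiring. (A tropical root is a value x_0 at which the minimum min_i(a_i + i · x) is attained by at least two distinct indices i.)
Roots: {-4, 1, 4, 6}

Each tropical root is a break point of the lower envelope of the lines y = a_i + i · x (there are 5 lines, with slopes 0, 1, ..., 4). Only the lines that attain the minimum somewhere contribute to roots; other lines are dominated. Here the surviving (envelope) indices are i = 4, i = 3, i = 2, i = 1, i = 0.
Intersections between consecutive envelope lines give the roots: for adjacent envelope indices i < j the intersection is x = (a_i − a_j) / (j − i). Reading off the sorted break points: {-4, 1, 4, 6}.
Verification: at each break x_0, at least two indices attain the minimum of min_i(a_i + i · x_0).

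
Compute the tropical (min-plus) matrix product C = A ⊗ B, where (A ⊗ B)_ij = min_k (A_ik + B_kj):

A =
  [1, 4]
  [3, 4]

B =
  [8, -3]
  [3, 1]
A ⊗ B =
  [7, -2]
  [7, 0]

Apply the min-plus product entry-by-entry:
  C[0][0] = min over k of (A[0][0] + B[0][0] = 1 + 8 = 9, A[0][1] + B[1][0] = 4 + 3 = 7) = 7 (attained at k = 1)
  C[0][1] = min over k of (A[0][0] + B[0][1] = 1 + -3 = -2, A[0][1] + B[1][1] = 4 + 1 = 5) = -2 (attained at k = 0)
  C[1][0] = min over k of (A[1][0] + B[0][0] = 3 + 8 = 11, A[1][1] + B[1][0] = 4 + 3 = 7) = 7 (attained at k = 1)
  C[1][1] = min over k of (A[1][0] + B[0][1] = 3 + -3 = 0, A[1][1] + B[1][1] = 4 + 1 = 5) = 0 (attained at k = 0)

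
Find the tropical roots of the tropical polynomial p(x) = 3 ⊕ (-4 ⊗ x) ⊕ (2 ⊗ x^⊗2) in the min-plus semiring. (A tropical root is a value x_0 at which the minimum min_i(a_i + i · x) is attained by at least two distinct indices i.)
Roots: {-6, 7}

Each tropical root is a break point of the lower envelope of the lines y = a_i + i · x (there are 3 lines, with slopes 0, 1, ..., 2). Only the lines that attain the minimum somewhere contribute to roots; other lines are dominated. Here the surviving (envelope) indices are i = 2, i = 1, i = 0.
Intersections between consecutive envelope lines give the roots: for adjacent envelope indices i < j the intersection is x = (a_i − a_j) / (j − i). Reading off the sorted break points: {-6, 7}.
Verification: at each break x_0, at least two indices attain the minimum of min_i(a_i + i · x_0).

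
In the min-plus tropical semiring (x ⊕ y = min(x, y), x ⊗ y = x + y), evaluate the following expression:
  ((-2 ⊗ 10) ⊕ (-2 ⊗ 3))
((-2 ⊗ 10) ⊕ (-2 ⊗ 3)) = 1

Expand innermost to outermost. Recall ⊕ takes the minimum of its arguments and ⊗ takes their sum. Working out the expression ((-2 ⊗ 10) ⊕ (-2 ⊗ 3)) gives 1.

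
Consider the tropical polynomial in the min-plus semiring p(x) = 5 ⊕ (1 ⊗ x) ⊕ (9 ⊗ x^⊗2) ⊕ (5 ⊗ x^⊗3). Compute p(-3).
p(-3) = -4

A tropical monomial a ⊗ x^⊗i evaluates to a + i · x. Evaluating each term at x = -3:
  Term 0 contributes 5 + 0 · -3 = 5
  Term 1 contributes 1 + 1 · -3 = -2
  Term 2 contributes 9 + 2 · -3 = 3
  Term 3 contributes 5 + 3 · -3 = -4
p(-3) = ⊕ of these = min[5, -2, 3, -4] = -4.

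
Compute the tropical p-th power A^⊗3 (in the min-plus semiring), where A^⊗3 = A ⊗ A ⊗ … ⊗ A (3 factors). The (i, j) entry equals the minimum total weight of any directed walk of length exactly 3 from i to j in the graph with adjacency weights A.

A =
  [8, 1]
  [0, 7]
A^⊗3 =
  [8, 2]
  [1, 8]

Each entry (A^⊗3)_ij equals the minimum over all length-3 walks i = v_0 → v_1 → … → v_3 = j of Σ_t A[v_t][v_{t+1}]. For example, for (i, j) = (0, 1) we minimise over 4 possible intermediate vertex sequences; the minimum is 2, attained along the walk 0 → 1 → 0 → 1.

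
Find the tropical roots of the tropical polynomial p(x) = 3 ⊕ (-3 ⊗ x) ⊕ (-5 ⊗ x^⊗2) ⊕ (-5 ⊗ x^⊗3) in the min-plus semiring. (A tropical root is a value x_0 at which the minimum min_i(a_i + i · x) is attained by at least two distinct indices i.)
Roots: {0, 2, 6}

Each tropical root is a break point of the lower envelope of the lines y = a_i + i · x (there are 4 lines, with slopes 0, 1, ..., 3). Only the lines that attain the minimum somewhere contribute to roots; other lines are dominated. Here the surviving (envelope) indices are i = 3, i = 2, i = 1, i = 0.
Intersections between consecutive envelope lines give the roots: for adjacent envelope indices i < j the intersection is x = (a_i − a_j) / (j − i). Reading off the sorted break points: {0, 2, 6}.
Verification: at each break x_0, at least two indices attain the minimum of min_i(a_i + i · x_0).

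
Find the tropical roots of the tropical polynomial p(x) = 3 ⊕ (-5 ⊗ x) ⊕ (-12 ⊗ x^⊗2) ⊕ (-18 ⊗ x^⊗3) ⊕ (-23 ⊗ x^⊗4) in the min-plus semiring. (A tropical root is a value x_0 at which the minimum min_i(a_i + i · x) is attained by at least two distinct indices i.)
Roots: {5, 6, 7, 8}

Each tropical root is a break point of the lower envelope of the lines y = a_i + i · x (there are 5 lines, with slopes 0, 1, ..., 4). Only the lines that attain the minimum somewhere contribute to roots; other lines are dominated. Here the surviving (envelope) indices are i = 4, i = 3, i = 2, i = 1, i = 0.
Intersections between consecutive envelope lines give the roots: for adjacent envelope indices i < j the intersection is x = (a_i − a_j) / (j − i). Reading off the sorted break points: {5, 6, 7, 8}.
Verification: at each break x_0, at least two indices attain the minimum of min_i(a_i + i · x_0).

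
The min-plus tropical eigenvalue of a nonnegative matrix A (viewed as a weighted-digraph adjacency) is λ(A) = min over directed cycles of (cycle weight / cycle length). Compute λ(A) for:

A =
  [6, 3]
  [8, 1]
λ(A) = 1

Enumerate directed cycles and compute their means (weight / length). Sample:
  cycle 0 → 0: weight = 6, length = 1, mean = 6/1 ≈ 6.000
  cycle 1 → 1: weight = 1, length = 1, mean = 1/1 ≈ 1.000
  cycle 0 → 1 → 0: weight = 11, length = 2, mean = 11/2 ≈ 5.500
  cycle 1 → 0 → 1: weight = 11, length = 2, mean = 11/2 ≈ 5.500
Minimum mean = 1.000, attained e.g. along the cycle 1 → 1 with weight 1 and length 1. So λ(A) = 1/1 = 1.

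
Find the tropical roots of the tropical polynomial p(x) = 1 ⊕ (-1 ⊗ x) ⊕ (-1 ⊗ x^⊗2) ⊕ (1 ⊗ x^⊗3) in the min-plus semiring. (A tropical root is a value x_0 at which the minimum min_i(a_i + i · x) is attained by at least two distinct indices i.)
Roots: {-2, 0, 2}

Each tropical root is a break point of the lower envelope of the lines y = a_i + i · x (there are 4 lines, with slopes 0, 1, ..., 3). Only the lines that attain the minimum somewhere contribute to roots; other lines are dominated. Here the surviving (envelope) indices are i = 3, i = 2, i = 1, i = 0.
Intersections between consecutive envelope lines give the roots: for adjacent envelope indices i < j the intersection is x = (a_i − a_j) / (j − i). Reading off the sorted break points: {-2, 0, 2}.
Verification: at each break x_0, at least two indices attain the minimum of min_i(a_i + i · x_0).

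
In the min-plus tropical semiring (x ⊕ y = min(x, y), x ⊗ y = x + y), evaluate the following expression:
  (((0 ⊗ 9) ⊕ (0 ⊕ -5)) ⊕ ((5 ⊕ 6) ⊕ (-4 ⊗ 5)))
(((0 ⊗ 9) ⊕ (0 ⊕ -5)) ⊕ ((5 ⊕ 6) ⊕ (-4 ⊗ 5))) = -5

Expand innermost to outermost. Recall ⊕ takes the minimum of its arguments and ⊗ takes their sum. Working out the expression (((0 ⊗ 9) ⊕ (0 ⊕ -5)) ⊕ ((5 ⊕ 6) ⊕ (-4 ⊗ 5))) gives -5.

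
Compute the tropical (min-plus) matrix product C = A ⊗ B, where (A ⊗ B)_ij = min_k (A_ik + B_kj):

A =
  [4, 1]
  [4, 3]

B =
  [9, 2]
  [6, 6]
A ⊗ B =
  [7, 6]
  [9, 6]

Apply the min-plus product entry-by-entry:
  C[0][0] = min over k of (A[0][0] + B[0][0] = 4 + 9 = 13, A[0][1] + B[1][0] = 1 + 6 = 7) = 7 (attained at k = 1)
  C[0][1] = min over k of (A[0][0] + B[0][1] = 4 + 2 = 6, A[0][1] + B[1][1] = 1 + 6 = 7) = 6 (attained at k = 0)
  C[1][0] = min over k of (A[1][0] + B[0][0] = 4 + 9 = 13, A[1][1] + B[1][0] = 3 + 6 = 9) = 9 (attained at k = 1)
  C[1][1] = min over k of (A[1][0] + B[0][1] = 4 + 2 = 6, A[1][1] + B[1][1] = 3 + 6 = 9) = 6 (attained at k = 0)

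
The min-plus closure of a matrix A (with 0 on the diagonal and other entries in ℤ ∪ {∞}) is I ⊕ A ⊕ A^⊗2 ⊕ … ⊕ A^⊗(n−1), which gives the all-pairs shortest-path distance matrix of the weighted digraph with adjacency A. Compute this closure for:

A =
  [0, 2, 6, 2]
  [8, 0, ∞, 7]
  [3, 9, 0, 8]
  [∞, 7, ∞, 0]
Closure =
  [0, 2, 6, 2]
  [8, 0, 14, 7]
  [3, 5, 0, 5]
  [15, 7, 21, 0]

This is the Floyd-Warshall all-pairs shortest-path computation. For each intermediate vertex k = 0, 1, …, 3, update dist[i][j] ← min(dist[i][j], dist[i][k] + dist[k][j]). The final matrix gives, for each (i, j), the minimum total weight of any directed path from i to j (possibly empty when i = j).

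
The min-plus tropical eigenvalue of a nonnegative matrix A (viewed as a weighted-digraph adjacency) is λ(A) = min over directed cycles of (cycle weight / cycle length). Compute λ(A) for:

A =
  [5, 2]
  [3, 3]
λ(A) = 5/2

Enumerate directed cycles and compute their means (weight / length). Sample:
  cycle 0 → 0: weight = 5, length = 1, mean = 5/1 ≈ 5.000
  cycle 1 → 1: weight = 3, length = 1, mean = 3/1 ≈ 3.000
  cycle 0 → 1 → 0: weight = 5, length = 2, mean = 5/2 ≈ 2.500
  cycle 1 → 0 → 1: weight = 5, length = 2, mean = 5/2 ≈ 2.500
Minimum mean = 2.500, attained e.g. along the cycle 0 → 1 → 0 with weight 5 and length 2. So λ(A) = 5/2 = 5/2.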